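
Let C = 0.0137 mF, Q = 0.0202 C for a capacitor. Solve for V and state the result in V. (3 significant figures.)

1470 V

Solving C = Q/V for V: V = Q/C.
C = 0.0137 mF = 1.370×10^-5 F; Q = 0.0202 C.
V = 1474 V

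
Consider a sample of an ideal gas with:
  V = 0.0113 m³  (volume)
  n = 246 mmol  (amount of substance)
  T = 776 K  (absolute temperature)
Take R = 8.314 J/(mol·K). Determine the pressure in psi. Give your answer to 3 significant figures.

20.4 psi

From the ideal-gas law: P = nRT/V.
V = 0.0113 m³; n = 246 mmol = 0.2460 mol; T = 776 K; R = 8.314 J/(mol·K).
P = 1.405×10^5 Pa  (the unit combination reduces to kg/(m·s²) = Pa)
1.405×10^5 Pa × (1 psi / 6895 Pa) = 20.37 psi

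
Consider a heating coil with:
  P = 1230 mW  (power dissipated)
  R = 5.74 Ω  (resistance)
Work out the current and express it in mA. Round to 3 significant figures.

463 mA

Rearranging P = I²R for I: I = √(P/R).
P = 1230 mW = 1.230 W; R = 5.74 Ω.
I = 0.4629 A
0.4629 A × (1 mA / 0.001000 A) = 462.9 mA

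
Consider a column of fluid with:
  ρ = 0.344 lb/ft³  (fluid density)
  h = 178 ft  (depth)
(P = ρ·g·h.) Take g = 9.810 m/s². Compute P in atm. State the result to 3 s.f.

0.0289 atm

Directly: P = ρgh.
ρ = 0.344 lb/ft³ = 5.510 kg/m³; h = 178 ft = 54.25 m; g = 9.810 m/s².
P = 2933 Pa
2933 Pa × (1 atm / 1.013×10^5 Pa) = 0.02894 atm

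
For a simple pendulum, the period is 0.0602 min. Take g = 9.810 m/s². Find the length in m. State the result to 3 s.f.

3.24 m

Rearranging: L = g·(T/2π)².
T = 0.0602 min = 3.612 s; g = 9.810 m/s².
L = 3.242 m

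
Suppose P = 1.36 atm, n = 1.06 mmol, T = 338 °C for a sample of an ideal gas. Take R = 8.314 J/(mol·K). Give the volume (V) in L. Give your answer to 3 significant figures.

Rearranging PV = nRT for V: V = nRT/P.
P = 1.36 atm = 1.378×10^5 Pa; n = 1.06 mmol = 0.001060 mol; T = 338 °C = 611.1 K; R = 8.314 J/(mol·K).
V = 3.908×10^-5 m³
3.908×10^-5 m³ × (1 L / 0.001000 m³) = 0.03908 L

0.0391 L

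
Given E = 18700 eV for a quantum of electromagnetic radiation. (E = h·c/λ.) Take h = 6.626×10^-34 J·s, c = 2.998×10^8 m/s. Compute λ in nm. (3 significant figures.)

0.0663 nm

Solving E = h·c/λ for λ: λ = hc/E.
E = 18700 eV = 2.996×10^-15 J; h = 6.626×10^-34 J·s; c = 2.998×10^8 m/s.
λ = 6.630×10^-11 m
6.630×10^-11 m × (1 nm / 1.000×10^-9 m) = 0.06630 nm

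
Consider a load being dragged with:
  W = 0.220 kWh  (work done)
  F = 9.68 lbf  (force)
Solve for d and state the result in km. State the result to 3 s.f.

18.4 km

Rearranging: d = W/F.
W = 0.220 kWh = 7.920×10^5 J; F = 9.68 lbf = 43.06 N.
d = 18393 m
18393 m × (1 km / 1000 m) = 18.39 km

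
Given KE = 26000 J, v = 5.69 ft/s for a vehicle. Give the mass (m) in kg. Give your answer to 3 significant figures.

Rearranging: m = 2·KE/v².
KE = 26000 J; v = 5.69 ft/s = 1.734 m/s.
m = 17288 kg

17300 kg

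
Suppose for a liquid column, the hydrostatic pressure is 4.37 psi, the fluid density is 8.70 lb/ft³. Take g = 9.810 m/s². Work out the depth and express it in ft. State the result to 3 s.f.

72.3 ft

Rearranging: h = P/(ρ·g).
P = 4.37 psi = 30130 Pa; ρ = 8.70 lb/ft³ = 139.4 kg/m³; g = 9.810 m/s².
h = 22.04 m
22.04 m × (1 ft / 0.3048 m) = 72.31 ft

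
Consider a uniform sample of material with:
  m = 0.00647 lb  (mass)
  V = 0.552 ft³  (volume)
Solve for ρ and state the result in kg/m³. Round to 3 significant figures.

0.188 kg/m³

Directly: ρ = m/V.
m = 0.00647 lb = 0.002935 kg; V = 0.552 ft³ = 0.01563 m³.
ρ = 0.1878 kg/m³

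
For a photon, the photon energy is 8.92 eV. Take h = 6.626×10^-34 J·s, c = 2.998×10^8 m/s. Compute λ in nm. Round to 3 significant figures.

Rearranging: λ = hc/E.
E = 8.92 eV = 1.429×10^-18 J; h = 6.626×10^-34 J·s; c = 2.998×10^8 m/s.
λ = 1.390×10^-7 m
1.390×10^-7 m × (1 nm / 1.000×10^-9 m) = 139.0 nm

139 nm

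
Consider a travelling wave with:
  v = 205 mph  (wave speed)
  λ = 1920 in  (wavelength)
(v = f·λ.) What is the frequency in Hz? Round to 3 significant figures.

Rearranging v = f·λ for f: f = v/λ.
v = 205 mph = 91.64 m/s; λ = 1920 in = 48.77 m.
f = 1.879 Hz

1.88 Hz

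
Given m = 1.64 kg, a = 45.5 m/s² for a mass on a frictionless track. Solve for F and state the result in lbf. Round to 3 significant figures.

Directly: F = m·a.
m = 1.64 kg; a = 45.5 m/s².
F = 74.62 N
74.62 N × (1 lbf / 4.448 N) = 16.78 lbf

16.8 lbf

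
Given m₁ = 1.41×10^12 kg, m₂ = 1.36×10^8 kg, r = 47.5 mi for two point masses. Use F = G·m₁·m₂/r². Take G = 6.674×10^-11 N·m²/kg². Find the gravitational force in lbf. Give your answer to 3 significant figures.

F is given directly by: F = Gm₁m₂/r².
m₁ = 1.41×10^12 kg; m₂ = 1.36×10^8 kg; r = 47.5 mi = 76444 m; G = 6.674×10^-11 N·m²/kg².
F = 2.190 N
2.190 N × (1 lbf / 4.448 N) = 0.4923 lbf

0.492 lbf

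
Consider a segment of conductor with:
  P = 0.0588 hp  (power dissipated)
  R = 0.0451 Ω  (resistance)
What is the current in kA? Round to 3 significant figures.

0.0312 kA

Rearranging P = I²R for I: I = √(P/R).
P = 0.0588 hp = 43.85 W; R = 0.0451 Ω.
I = 31.18 A
31.18 A × (1 kA / 1000 A) = 0.03118 kA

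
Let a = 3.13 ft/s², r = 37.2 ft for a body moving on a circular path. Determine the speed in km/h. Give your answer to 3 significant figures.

11.8 km/h

Solving a = v²/r for v: v = √(a·r).
a = 3.13 ft/s² = 0.9540 m/s²; r = 37.2 ft = 11.34 m.
v = 3.289 m/s
3.289 m/s × (1 km/h / 0.2778 m/s) = 11.84 km/h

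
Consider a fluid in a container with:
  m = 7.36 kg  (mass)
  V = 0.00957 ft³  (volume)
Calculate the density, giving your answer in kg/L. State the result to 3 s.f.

Directly: ρ = m/V.
m = 7.36 kg; V = 0.00957 ft³ = 2.710×10^-4 m³.
ρ = 27159 kg/m³
27159 kg/m³ × (1 kg/L / 1000 kg/m³) = 27.16 kg/L

27.2 kg/L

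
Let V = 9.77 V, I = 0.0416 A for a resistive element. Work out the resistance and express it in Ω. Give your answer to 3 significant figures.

235 Ω

From Ohm's law: R = V/I.
V = 9.77 V; I = 0.0416 A.
R = 234.9 Ω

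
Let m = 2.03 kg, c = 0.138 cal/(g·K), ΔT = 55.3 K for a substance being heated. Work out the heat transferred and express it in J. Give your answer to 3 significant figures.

64800 J

Directly: Q = mcΔT.
m = 2.03 kg; c = 0.138 cal/(g·K) = 577.4 J/(kg·K); ΔT = 55.3 K.
Q = 64817 J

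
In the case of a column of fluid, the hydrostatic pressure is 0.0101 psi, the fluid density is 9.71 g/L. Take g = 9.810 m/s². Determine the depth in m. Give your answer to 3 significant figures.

0.731 m

Solving P = ρ·g·h for h: h = P/(ρ·g).
P = 0.0101 psi = 69.64 Pa; ρ = 9.71 g/L = 9.710 kg/m³; g = 9.810 m/s².
h = 0.7311 m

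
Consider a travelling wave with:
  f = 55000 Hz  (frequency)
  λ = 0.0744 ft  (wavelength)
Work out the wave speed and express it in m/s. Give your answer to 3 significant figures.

Directly: v = fλ.
f = 55000 Hz; λ = 0.0744 ft = 0.02268 m.
v = 1247 m/s

1250 m/s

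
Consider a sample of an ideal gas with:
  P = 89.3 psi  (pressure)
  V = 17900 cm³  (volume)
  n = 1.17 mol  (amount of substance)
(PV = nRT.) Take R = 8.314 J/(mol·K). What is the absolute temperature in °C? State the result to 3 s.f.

860 °C

Rearranging PV = nRT for T: T = PV/(nR).
P = 89.3 psi = 6.157×10^5 Pa; V = 17900 cm³ = 0.01790 m³; n = 1.17 mol; R = 8.314 J/(mol·K).
T = 1133 K
1133 K − 273.15 = 859.8 °C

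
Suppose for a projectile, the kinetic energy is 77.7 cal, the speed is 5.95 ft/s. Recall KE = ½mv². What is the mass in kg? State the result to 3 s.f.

198 kg

Rearranging: m = 2·KE/v².
KE = 77.7 cal = 325.1 J; v = 5.95 ft/s = 1.814 m/s.
m = 197.7 kg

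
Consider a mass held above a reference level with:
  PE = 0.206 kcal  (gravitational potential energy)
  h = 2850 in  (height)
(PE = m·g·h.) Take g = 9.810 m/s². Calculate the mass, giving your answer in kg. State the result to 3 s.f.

1.21 kg

Rearranging: m = PE/(g·h).
PE = 0.206 kcal = 861.9 J; h = 2850 in = 72.39 m; g = 9.810 m/s².
m = 1.214 kg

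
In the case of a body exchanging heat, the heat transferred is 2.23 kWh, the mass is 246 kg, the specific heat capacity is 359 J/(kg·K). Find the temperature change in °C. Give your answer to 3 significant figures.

Rearranging: ΔT = Q/(m·c).
Q = 2.23 kWh = 8.028×10^6 J; m = 246 kg; c = 359 J/(kg·K).
ΔT = 90.90 K
Since 1 °C = 1 K, 90.90 °C.

90.9 °C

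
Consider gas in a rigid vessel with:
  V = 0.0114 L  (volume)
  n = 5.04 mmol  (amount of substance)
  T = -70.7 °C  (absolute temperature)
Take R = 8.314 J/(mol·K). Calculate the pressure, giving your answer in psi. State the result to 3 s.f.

Directly: P = nRT/V.
V = 0.0114 L = 1.140×10^-5 m³; n = 5.04 mmol = 0.005040 mol; T = -70.7 °C = 202.4 K; R = 8.314 J/(mol·K).
P = 7.441×10^5 Pa  (the unit combination reduces to kg/(m·s²) = Pa)
7.441×10^5 Pa × (1 psi / 6895 Pa) = 107.9 psi

108 psi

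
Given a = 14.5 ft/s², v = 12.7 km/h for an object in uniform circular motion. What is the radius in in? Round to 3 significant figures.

Rearranging a = v²/r for r: r = v²/a.
a = 14.5 ft/s² = 4.420 m/s²; v = 12.7 km/h = 3.528 m/s.
r = 2.816 m
2.816 m × (1 in / 0.02540 m) = 110.9 in

111 in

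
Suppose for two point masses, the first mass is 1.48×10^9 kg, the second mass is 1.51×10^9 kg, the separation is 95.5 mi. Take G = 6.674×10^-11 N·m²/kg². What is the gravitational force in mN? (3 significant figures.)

6.31 mN

From Newton's law of gravitation: F = Gm₁m₂/r².
m₁ = 1.48×10^9 kg; m₂ = 1.51×10^9 kg; r = 95.5 mi = 1.537×10^5 m; G = 6.674×10^-11 N·m²/kg².
F = 0.006314 N
0.006314 N × (1 mN / 0.001000 N) = 6.314 mN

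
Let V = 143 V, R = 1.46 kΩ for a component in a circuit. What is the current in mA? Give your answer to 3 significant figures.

Solving V = I·R for I: I = V/R.
V = 143 V; R = 1.46 kΩ = 1460 Ω.
I = 0.09795 A
0.09795 A × (1 mA / 0.001000 A) = 97.95 mA

97.9 mA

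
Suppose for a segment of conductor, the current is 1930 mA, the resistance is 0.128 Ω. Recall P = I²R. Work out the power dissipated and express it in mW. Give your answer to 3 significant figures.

477 mW

P is given directly by: P = I²R.
I = 1930 mA = 1.930 A; R = 0.128 Ω.
P = 0.4768 W
0.4768 W × (1 mW / 0.001000 W) = 476.8 mW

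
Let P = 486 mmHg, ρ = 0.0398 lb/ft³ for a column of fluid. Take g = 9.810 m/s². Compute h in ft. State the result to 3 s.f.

34000 ft

Rearranging: h = P/(ρ·g).
P = 486 mmHg = 64794 Pa; ρ = 0.0398 lb/ft³ = 0.6375 kg/m³; g = 9.810 m/s².
h = 10360 m
10360 m × (1 ft / 0.3048 m) = 33990 ft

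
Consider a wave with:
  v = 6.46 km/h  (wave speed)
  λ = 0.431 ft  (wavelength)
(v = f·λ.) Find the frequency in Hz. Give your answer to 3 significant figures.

Rearranging v = f·λ for f: f = v/λ.
v = 6.46 km/h = 1.794 m/s; λ = 0.431 ft = 0.1314 m.
f = 13.66 Hz

13.7 Hz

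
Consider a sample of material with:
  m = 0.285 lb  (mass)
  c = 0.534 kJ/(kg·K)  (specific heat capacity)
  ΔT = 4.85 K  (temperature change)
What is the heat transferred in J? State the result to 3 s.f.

Q is given directly by: Q = mcΔT.
m = 0.285 lb = 0.1293 kg; c = 0.534 kJ/(kg·K) = 534.0 J/(kg·K); ΔT = 4.85 K.
Q = 334.8 J

335 J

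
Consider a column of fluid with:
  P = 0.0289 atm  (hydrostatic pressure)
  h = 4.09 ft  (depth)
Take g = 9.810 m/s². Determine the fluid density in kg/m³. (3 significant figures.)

Solving P = ρ·g·h for ρ: ρ = P/(g·h).
P = 0.0289 atm = 2928 Pa; h = 4.09 ft = 1.247 m; g = 9.810 m/s².
ρ = 239.4 kg/m³

239 kg/m³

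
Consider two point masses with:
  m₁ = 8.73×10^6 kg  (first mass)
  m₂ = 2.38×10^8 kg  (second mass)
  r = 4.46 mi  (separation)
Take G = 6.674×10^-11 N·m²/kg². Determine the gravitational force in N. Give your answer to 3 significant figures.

0.00269 N

F is given directly by: F = Gm₁m₂/r².
m₁ = 8.73×10^6 kg; m₂ = 2.38×10^8 kg; r = 4.46 mi = 7178 m; G = 6.674×10^-11 N·m²/kg².
F = 0.002692 N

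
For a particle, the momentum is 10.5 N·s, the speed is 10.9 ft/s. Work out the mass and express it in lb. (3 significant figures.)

Solving p = m·v for m: m = p/v.
p = 10.5 N·s = 10.50 kg·m/s; v = 10.9 ft/s = 3.322 m/s.
m = 3.160 kg
3.160 kg × (1 lb / 0.4536 kg) = 6.968 lb

6.97 lb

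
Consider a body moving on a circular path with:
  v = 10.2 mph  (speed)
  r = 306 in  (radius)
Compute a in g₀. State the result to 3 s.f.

0.273 g₀

a is given directly by: a = v²/r.
v = 10.2 mph = 4.560 m/s; r = 306 in = 7.772 m.
a = 2.675 m/s²
2.675 m/s² × (1 g₀ / 9.807 m/s²) = 0.2728 g₀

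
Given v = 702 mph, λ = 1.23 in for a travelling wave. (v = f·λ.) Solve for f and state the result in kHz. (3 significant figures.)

Rearranging: f = v/λ.
v = 702 mph = 313.8 m/s; λ = 1.23 in = 0.03124 m.
f = 10045 Hz
10045 Hz × (1 kHz / 1000 Hz) = 10.04 kHz

10.0 kHz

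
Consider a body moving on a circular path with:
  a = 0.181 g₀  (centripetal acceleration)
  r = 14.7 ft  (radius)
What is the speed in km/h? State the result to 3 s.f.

10.2 km/h

Rearranging: v = √(a·r).
a = 0.181 g₀ = 1.775 m/s²; r = 14.7 ft = 4.481 m.
v = 2.820 m/s
2.820 m/s × (1 km/h / 0.2778 m/s) = 10.15 km/h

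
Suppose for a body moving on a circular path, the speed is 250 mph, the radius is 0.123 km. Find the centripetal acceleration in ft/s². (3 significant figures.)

Directly: a = v²/r.
v = 250 mph = 111.8 m/s; r = 0.123 km = 123.0 m.
a = 101.5 m/s²
101.5 m/s² × (1 ft/s² / 0.3048 m/s²) = 333.2 ft/s²

333 ft/s²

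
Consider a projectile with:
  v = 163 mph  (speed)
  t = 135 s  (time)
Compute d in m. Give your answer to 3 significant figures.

9840 m

Solving v = d/t for d: d = v·t.
v = 163 mph = 72.87 m/s; t = 135 s.
d = 9837 m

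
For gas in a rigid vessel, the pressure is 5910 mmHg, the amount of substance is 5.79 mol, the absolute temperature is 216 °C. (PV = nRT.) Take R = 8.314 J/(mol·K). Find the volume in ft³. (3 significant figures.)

1.06 ft³

From the ideal-gas law: V = nRT/P.
P = 5910 mmHg = 7.879×10^5 Pa; n = 5.79 mol; T = 216 °C = 489.1 K; R = 8.314 J/(mol·K).
V = 0.02988 m³
0.02988 m³ × (1 ft³ / 0.02832 m³) = 1.055 ft³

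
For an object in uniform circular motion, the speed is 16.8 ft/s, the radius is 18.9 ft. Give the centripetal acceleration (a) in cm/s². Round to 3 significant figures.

a is given directly by: a = v²/r.
v = 16.8 ft/s = 5.121 m/s; r = 18.9 ft = 5.761 m.
a = 4.552 m/s²
4.552 m/s² × (1 cm/s² / 0.01000 m/s²) = 455.2 cm/s²

455 cm/s²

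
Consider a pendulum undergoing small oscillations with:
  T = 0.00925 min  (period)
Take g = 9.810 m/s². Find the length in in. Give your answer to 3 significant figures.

Rearranging: L = g·(T/2π)².
T = 0.00925 min = 0.5550 s; g = 9.810 m/s².
L = 0.07654 m
0.07654 m × (1 in / 0.02540 m) = 3.013 in

3.01 in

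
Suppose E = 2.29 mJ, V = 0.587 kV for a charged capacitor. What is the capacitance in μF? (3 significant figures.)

0.0133 μF

Rearranging E = ½C·V² for C: C = 2E/V².
E = 2.29 mJ = 0.002290 J; V = 0.587 kV = 587.0 V.
C = 1.329×10^-8 F
1.329×10^-8 F × (1 μF / 1.000×10^-6 F) = 0.01329 μF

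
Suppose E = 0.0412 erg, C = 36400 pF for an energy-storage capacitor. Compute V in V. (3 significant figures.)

Rearranging: V = √(2E/C).
E = 0.0412 erg = 4.120×10^-9 J; C = 36400 pF = 3.640×10^-8 F.
V = 0.4758 V

0.476 V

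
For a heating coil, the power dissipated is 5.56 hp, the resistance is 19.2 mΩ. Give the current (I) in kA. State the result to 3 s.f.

0.465 kA

Rearranging: I = √(P/R).
P = 5.56 hp = 4146 W; R = 19.2 mΩ = 0.01920 Ω.
I = 464.7 A
464.7 A × (1 kA / 1000 A) = 0.4647 kA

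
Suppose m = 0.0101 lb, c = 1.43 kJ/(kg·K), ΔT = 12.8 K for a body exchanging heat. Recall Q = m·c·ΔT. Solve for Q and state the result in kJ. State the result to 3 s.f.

0.0839 kJ

Directly: Q = mcΔT.
m = 0.0101 lb = 0.004581 kg; c = 1.43 kJ/(kg·K) = 1430 J/(kg·K); ΔT = 12.8 K.
Q = 83.86 J
83.86 J × (1 kJ / 1000 J) = 0.08386 kJ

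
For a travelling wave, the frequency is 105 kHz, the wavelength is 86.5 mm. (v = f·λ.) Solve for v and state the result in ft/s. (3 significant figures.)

v is given directly by: v = fλ.
f = 105 kHz = 1.050×10^5 Hz; λ = 86.5 mm = 0.08650 m.
v = 9082 m/s
9082 m/s × (1 ft/s / 0.3048 m/s) = 29798 ft/s

29800 ft/s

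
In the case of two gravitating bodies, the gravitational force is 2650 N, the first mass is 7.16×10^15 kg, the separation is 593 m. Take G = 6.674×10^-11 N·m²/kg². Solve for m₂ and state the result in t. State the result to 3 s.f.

1.95 t

From Newton's law of gravitation: m₂ = F·r²/(G·m₁).
F = 2650 N; m₁ = 7.16×10^15 kg; r = 593 m; G = 6.674×10^-11 N·m²/kg².
m₂ = 1950 kg
1950 kg × (1 t / 1000 kg) = 1.950 t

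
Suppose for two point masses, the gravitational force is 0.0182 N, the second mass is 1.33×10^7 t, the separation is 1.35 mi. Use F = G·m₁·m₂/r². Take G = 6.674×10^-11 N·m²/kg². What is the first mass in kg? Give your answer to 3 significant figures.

From Newton's law of gravitation: m₁ = F·r²/(G·m₂).
F = 0.0182 N; m₂ = 1.33×10^7 t = 1.330×10^10 kg; r = 1.35 mi = 2173 m; G = 6.674×10^-11 N·m²/kg².
m₁ = 96783 kg

96800 kg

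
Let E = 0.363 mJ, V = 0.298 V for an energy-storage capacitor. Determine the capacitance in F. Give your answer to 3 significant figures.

Rearranging: C = 2E/V².
E = 0.363 mJ = 3.630×10^-4 J; V = 0.298 V.
C = 0.008175 F

0.00818 F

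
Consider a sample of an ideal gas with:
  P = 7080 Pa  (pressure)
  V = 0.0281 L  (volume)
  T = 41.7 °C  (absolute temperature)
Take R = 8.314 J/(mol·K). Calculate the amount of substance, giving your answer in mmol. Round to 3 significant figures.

Rearranging PV = nRT for n: n = PV/(RT).
P = 7080 Pa; V = 0.0281 L = 2.810×10^-5 m³; T = 41.7 °C = 314.8 K; R = 8.314 J/(mol·K).
n = 7.600×10^-5 mol
7.600×10^-5 mol × (1 mmol / 0.001000 mol) = 0.07600 mmol

0.0760 mmol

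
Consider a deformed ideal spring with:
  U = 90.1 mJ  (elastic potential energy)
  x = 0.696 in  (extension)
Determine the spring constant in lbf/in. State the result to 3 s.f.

3.29 lbf/in

Rearranging: k = 2U/x².
U = 90.1 mJ = 0.09010 J; x = 0.696 in = 0.01768 m.
k = 576.6 N/m
576.6 N/m × (1 lbf/in / 175.1 N/m) = 3.292 lbf/in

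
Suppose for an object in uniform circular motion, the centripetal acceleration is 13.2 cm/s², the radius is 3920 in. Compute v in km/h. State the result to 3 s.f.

13.1 km/h

Solving a = v²/r for v: v = √(a·r).
a = 13.2 cm/s² = 0.1320 m/s²; r = 3920 in = 99.57 m.
v = 3.625 m/s
3.625 m/s × (1 km/h / 0.2778 m/s) = 13.05 km/h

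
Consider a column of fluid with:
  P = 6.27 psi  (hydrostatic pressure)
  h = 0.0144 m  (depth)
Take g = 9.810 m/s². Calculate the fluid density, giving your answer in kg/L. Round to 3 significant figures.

Solving P = ρ·g·h for ρ: ρ = P/(g·h).
P = 6.27 psi = 43230 Pa; h = 0.0144 m; g = 9.810 m/s².
ρ = 3.060×10^5 kg/m³
3.060×10^5 kg/m³ × (1 kg/L / 1000 kg/m³) = 306.0 kg/L

306 kg/L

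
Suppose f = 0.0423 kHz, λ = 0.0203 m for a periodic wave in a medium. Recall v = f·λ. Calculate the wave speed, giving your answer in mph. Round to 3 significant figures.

1.92 mph

v is given directly by: v = fλ.
f = 0.0423 kHz = 42.30 Hz; λ = 0.0203 m.
v = 0.8587 m/s
0.8587 m/s × (1 mph / 0.4470 m/s) = 1.921 mph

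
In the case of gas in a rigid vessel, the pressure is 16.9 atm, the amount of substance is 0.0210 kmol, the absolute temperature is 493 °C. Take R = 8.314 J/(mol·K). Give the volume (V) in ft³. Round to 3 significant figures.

Solving PV = nRT for V: V = nRT/P.
P = 16.9 atm = 1.712×10^6 Pa; n = 0.0210 kmol = 21.00 mol; T = 493 °C = 766.1 K; R = 8.314 J/(mol·K).
V = 0.07812 m³
0.07812 m³ × (1 ft³ / 0.02832 m³) = 2.759 ft³

2.76 ft³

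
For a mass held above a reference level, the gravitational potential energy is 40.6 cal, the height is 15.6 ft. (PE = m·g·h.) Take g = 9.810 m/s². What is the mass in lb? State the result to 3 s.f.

8.03 lb

Rearranging: m = PE/(g·h).
PE = 40.6 cal = 169.9 J; h = 15.6 ft = 4.755 m; g = 9.810 m/s².
m = 3.642 kg
3.642 kg × (1 lb / 0.4536 kg) = 8.029 lb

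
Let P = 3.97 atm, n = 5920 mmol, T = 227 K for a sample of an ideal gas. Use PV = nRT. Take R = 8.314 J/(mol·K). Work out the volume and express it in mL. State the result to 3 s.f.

Rearranging: V = nRT/P.
P = 3.97 atm = 4.023×10^5 Pa; n = 5920 mmol = 5.920 mol; T = 227 K; R = 8.314 J/(mol·K).
V = 0.02777 m³
0.02777 m³ × (1 mL / 1.000×10^-6 m³) = 27775 mL

27800 mL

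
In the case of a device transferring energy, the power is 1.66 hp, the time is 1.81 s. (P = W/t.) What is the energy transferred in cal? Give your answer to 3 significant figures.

Rearranging: W = P·t.
P = 1.66 hp = 1238 W; t = 1.81 s.
W = 2241 J
2241 J × (1 cal / 4.184 J) = 535.5 cal

535 cal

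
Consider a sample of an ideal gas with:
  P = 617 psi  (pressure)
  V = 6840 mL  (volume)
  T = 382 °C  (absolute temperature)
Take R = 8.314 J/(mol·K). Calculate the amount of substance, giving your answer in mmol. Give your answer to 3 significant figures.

From the ideal-gas law: n = PV/(RT).
P = 617 psi = 4.254×10^6 Pa; V = 6840 mL = 0.006840 m³; T = 382 °C = 655.1 K; R = 8.314 J/(mol·K).
n = 5.342 mol
5.342 mol × (1 mmol / 0.001000 mol) = 5342 mmol

5340 mmol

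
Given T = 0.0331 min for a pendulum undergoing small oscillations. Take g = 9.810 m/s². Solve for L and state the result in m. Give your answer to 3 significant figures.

Rearranging: L = g·(T/2π)².
T = 0.0331 min = 1.986 s; g = 9.810 m/s².
L = 0.9801 m

0.980 m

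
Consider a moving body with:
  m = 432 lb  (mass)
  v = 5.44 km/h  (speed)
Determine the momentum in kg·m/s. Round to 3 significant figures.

296 kg·m/s

p is given directly by: p = mv.
m = 432 lb = 196.0 kg; v = 5.44 km/h = 1.511 m/s.
p = 296.1 kg·m/s  (the unit combination reduces to kg·m/s = kg·m/s)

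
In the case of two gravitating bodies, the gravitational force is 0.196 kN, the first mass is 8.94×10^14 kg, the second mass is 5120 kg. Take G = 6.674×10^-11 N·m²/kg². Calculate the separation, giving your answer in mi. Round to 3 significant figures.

Rearranging: r = √(G·m₁m₂/F).
F = 0.196 kN = 196.0 N; m₁ = 8.94×10^14 kg; m₂ = 5120 kg; G = 6.674×10^-11 N·m²/kg².
r = 1248 m
1248 m × (1 mi / 1609 m) = 0.7757 mi

0.776 mi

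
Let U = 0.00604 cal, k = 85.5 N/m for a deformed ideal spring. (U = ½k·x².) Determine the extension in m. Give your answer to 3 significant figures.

Rearranging: x = √(2U/k).
U = 0.00604 cal = 0.02527 J; k = 85.5 N/m.
x = 0.02431 m

0.0243 m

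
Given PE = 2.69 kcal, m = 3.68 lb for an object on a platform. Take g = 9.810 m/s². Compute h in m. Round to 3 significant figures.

687 m

Rearranging: h = PE/(m·g).
PE = 2.69 kcal = 11255 J; m = 3.68 lb = 1.669 kg; g = 9.810 m/s².
h = 687.3 m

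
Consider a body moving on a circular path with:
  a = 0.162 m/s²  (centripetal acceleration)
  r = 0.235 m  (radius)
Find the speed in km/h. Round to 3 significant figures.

0.702 km/h

Rearranging: v = √(a·r).
a = 0.162 m/s²; r = 0.235 m.
v = 0.1951 m/s
0.1951 m/s × (1 km/h / 0.2778 m/s) = 0.7024 km/h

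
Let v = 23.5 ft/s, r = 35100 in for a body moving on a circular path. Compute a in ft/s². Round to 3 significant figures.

0.189 ft/s²

a is given directly by: a = v²/r.
v = 23.5 ft/s = 7.163 m/s; r = 35100 in = 891.5 m.
a = 0.05755 m/s²
0.05755 m/s² × (1 ft/s² / 0.3048 m/s²) = 0.1888 ft/s²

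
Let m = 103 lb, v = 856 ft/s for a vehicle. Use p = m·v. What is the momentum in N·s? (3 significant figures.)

p is given directly by: p = mv.
m = 103 lb = 46.72 kg; v = 856 ft/s = 260.9 m/s.
p = 12190 kg·m/s  (the unit combination reduces to kg·m/s = kg·m/s)
Since 1 N·s = 1 kg·m/s, 12190 N·s.

12200 N·s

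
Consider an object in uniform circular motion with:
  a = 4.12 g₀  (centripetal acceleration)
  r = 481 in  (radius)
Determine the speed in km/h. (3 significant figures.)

Rearranging a = v²/r for v: v = √(a·r).
a = 4.12 g₀ = 40.40 m/s²; r = 481 in = 12.22 m.
v = 22.22 m/s
22.22 m/s × (1 km/h / 0.2778 m/s) = 79.98 km/h

80.0 km/h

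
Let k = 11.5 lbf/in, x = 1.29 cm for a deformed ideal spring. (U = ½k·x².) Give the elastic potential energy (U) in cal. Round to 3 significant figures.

0.0401 cal

Directly: U = ½kx².
k = 11.5 lbf/in = 2014 N/m; x = 1.29 cm = 0.01290 m.
U = 0.1676 J
0.1676 J × (1 cal / 4.184 J) = 0.04005 cal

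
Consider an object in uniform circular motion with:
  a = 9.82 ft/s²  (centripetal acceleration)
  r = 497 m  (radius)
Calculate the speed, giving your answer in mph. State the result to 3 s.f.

Rearranging a = v²/r for v: v = √(a·r).
a = 9.82 ft/s² = 2.993 m/s²; r = 497 m.
v = 38.57 m/s
38.57 m/s × (1 mph / 0.4470 m/s) = 86.28 mph

86.3 mph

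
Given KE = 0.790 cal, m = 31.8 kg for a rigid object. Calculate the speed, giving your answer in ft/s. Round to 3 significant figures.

1.50 ft/s

Rearranging: v = √(2·KE/m).
KE = 0.790 cal = 3.305 J; m = 31.8 kg.
v = 0.4559 m/s
0.4559 m/s × (1 ft/s / 0.3048 m/s) = 1.496 ft/s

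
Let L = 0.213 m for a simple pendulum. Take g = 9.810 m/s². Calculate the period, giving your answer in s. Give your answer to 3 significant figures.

T is given directly by: T = 2π√(L/g).
L = 0.213 m; g = 9.810 m/s².
T = 0.9258 s

0.926 s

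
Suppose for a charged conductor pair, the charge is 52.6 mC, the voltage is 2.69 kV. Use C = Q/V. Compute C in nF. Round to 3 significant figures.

19600 nF

Directly: C = Q/V.
Q = 52.6 mC = 0.05260 C; V = 2.69 kV = 2690 V.
C = 1.955×10^-5 F
1.955×10^-5 F × (1 nF / 1.000×10^-9 F) = 19554 nF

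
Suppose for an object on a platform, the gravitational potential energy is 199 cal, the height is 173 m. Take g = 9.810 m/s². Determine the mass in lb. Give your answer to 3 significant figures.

Solving PE = m·g·h for m: m = PE/(g·h).
PE = 199 cal = 832.6 J; h = 173 m; g = 9.810 m/s².
m = 0.4906 kg
0.4906 kg × (1 lb / 0.4536 kg) = 1.082 lb

1.08 lb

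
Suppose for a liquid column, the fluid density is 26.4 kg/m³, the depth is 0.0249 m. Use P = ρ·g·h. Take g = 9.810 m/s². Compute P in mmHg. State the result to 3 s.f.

Directly: P = ρgh.
ρ = 26.4 kg/m³; h = 0.0249 m; g = 9.810 m/s².
P = 6.449 Pa
6.449 Pa × (1 mmHg / 133.3 Pa) = 0.04837 mmHg

0.0484 mmHg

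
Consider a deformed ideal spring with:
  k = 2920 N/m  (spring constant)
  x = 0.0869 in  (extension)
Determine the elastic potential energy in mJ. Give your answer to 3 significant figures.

7.11 mJ

U is given directly by: U = ½kx².
k = 2920 N/m; x = 0.0869 in = 0.002207 m.
U = 0.007113 J
0.007113 J × (1 mJ / 0.001000 J) = 7.113 mJ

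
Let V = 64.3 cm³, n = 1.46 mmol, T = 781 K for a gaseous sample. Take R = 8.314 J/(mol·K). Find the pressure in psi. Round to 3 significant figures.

From the ideal-gas law: P = nRT/V.
V = 64.3 cm³ = 6.430×10^-5 m³; n = 1.46 mmol = 0.001460 mol; T = 781 K; R = 8.314 J/(mol·K).
P = 1.474×10^5 Pa
1.474×10^5 Pa × (1 psi / 6895 Pa) = 21.38 psi

21.4 psi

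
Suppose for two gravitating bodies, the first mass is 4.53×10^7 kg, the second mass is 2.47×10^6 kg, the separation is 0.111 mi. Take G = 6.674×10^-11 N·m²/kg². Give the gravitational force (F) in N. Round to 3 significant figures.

0.234 N

From Newton's law of gravitation: F = Gm₁m₂/r².
m₁ = 4.53×10^7 kg; m₂ = 2.47×10^6 kg; r = 0.111 mi = 178.6 m; G = 6.674×10^-11 N·m²/kg².
F = 0.2340 N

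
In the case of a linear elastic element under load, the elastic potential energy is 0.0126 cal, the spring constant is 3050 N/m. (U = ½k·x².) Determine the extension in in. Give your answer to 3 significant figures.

Rearranging U = ½k·x² for x: x = √(2U/k).
U = 0.0126 cal = 0.05272 J; k = 3050 N/m.
x = 0.005880 m
0.005880 m × (1 in / 0.02540 m) = 0.2315 in

0.231 in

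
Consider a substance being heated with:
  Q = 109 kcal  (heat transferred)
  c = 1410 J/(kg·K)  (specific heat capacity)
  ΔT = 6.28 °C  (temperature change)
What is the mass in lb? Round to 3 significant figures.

114 lb

Rearranging Q = m·c·ΔT for m: m = Q/(c·ΔT).
Q = 109 kcal = 4.561×10^5 J; c = 1410 J/(kg·K); ΔT = 6.28 °C = 6.280 K.
m = 51.50 kg
51.50 kg × (1 lb / 0.4536 kg) = 113.5 lb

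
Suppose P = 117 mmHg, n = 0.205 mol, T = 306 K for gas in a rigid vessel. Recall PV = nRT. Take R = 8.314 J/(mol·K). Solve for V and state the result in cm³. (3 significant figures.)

33400 cm³

From the ideal-gas law: V = nRT/P.
P = 117 mmHg = 15599 Pa; n = 0.205 mol; T = 306 K; R = 8.314 J/(mol·K).
V = 0.03343 m³
0.03343 m³ × (1 cm³ / 1.000×10^-6 m³) = 33435 cm³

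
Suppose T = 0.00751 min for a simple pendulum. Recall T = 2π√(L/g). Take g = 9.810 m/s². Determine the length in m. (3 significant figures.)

0.0505 m

Solving T = 2π√(L/g) for L: L = g·(T/2π)².
T = 0.00751 min = 0.4506 s; g = 9.810 m/s².
L = 0.05045 m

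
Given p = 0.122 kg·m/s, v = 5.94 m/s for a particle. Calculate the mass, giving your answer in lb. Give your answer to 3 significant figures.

0.0453 lb

Rearranging p = m·v for m: m = p/v.
p = 0.122 kg·m/s; v = 5.94 m/s.
m = 0.02054 kg
0.02054 kg × (1 lb / 0.4536 kg) = 0.04528 lb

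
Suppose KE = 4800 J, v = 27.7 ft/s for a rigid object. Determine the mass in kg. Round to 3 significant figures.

135 kg

Rearranging: m = 2·KE/v².
KE = 4800 J; v = 27.7 ft/s = 8.443 m/s.
m = 134.7 kg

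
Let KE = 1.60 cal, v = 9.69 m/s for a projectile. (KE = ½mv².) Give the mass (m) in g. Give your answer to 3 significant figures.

Solving KE = ½mv² for m: m = 2·KE/v².
KE = 1.60 cal = 6.694 J; v = 9.69 m/s.
m = 0.1426 kg
0.1426 kg × (1 g / 0.001000 kg) = 142.6 g

143 g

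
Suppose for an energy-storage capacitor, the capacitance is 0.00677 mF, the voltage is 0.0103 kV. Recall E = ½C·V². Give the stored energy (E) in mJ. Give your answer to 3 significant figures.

Directly: E = ½CV².
C = 0.00677 mF = 6.770×10^-6 F; V = 0.0103 kV = 10.30 V.
E = 3.591×10^-4 J
3.591×10^-4 J × (1 mJ / 0.001000 J) = 0.3591 mJ

0.359 mJ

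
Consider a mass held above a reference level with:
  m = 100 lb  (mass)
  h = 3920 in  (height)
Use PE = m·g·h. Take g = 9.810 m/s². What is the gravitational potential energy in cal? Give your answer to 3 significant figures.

PE is given directly by: PE = mgh.
m = 100 lb = 45.36 kg; h = 3920 in = 99.57 m; g = 9.810 m/s².
PE = 44305 J  (the unit combination reduces to kg·m²/s² = J)
44305 J × (1 cal / 4.184 J) = 10589 cal

10600 cal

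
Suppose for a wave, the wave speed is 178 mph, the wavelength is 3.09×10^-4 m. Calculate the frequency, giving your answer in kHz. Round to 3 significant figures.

Rearranging: f = v/λ.
v = 178 mph = 79.57 m/s; λ = 3.09×10^-4 m.
f = 2.575×10^5 Hz
2.575×10^5 Hz × (1 kHz / 1000 Hz) = 257.5 kHz

258 kHz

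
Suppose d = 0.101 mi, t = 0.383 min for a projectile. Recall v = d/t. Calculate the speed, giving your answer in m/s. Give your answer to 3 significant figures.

7.07 m/s

v is given directly by: v = d/t.
d = 0.101 mi = 162.5 m; t = 0.383 min = 22.98 s.
v = 7.073 m/s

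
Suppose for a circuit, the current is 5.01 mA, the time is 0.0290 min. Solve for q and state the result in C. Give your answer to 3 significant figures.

q is given directly by: q = It.
I = 5.01 mA = 0.005010 A; t = 0.0290 min = 1.740 s.
q = 0.008717 C  (the unit combination reduces to A·s = C)

0.00872 C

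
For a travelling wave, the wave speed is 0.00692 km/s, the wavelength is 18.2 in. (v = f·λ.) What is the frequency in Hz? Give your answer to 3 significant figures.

15.0 Hz

Rearranging: f = v/λ.
v = 0.00692 km/s = 6.920 m/s; λ = 18.2 in = 0.4623 m.
f = 14.97 Hz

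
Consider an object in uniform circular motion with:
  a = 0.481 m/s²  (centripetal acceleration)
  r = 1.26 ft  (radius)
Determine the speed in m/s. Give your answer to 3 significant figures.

Rearranging: v = √(a·r).
a = 0.481 m/s²; r = 1.26 ft = 0.3840 m.
v = 0.4298 m/s

0.430 m/s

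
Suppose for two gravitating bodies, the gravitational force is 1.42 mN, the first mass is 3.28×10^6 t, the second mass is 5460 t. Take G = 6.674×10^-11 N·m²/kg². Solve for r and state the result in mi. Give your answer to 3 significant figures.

18.0 mi

Rearranging F = G·m₁·m₂/r² for r: r = √(G·m₁m₂/F).
F = 1.42 mN = 0.001420 N; m₁ = 3.28×10^6 t = 3.280×10^9 kg; m₂ = 5460 t = 5.460×10^6 kg; G = 6.674×10^-11 N·m²/kg².
r = 29012 m
29012 m × (1 mi / 1609 m) = 18.03 mi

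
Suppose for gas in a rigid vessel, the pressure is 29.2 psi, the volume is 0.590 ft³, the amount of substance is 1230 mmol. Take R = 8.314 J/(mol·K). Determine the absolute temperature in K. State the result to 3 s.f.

From the ideal-gas law: T = PV/(nR).
P = 29.2 psi = 2.013×10^5 Pa; V = 0.590 ft³ = 0.01671 m³; n = 1230 mmol = 1.230 mol; R = 8.314 J/(mol·K).
T = 328.9 K

329 K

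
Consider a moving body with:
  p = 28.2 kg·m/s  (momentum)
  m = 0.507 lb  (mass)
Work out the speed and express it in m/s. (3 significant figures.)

123 m/s

Rearranging p = m·v for v: v = p/m.
p = 28.2 kg·m/s; m = 0.507 lb = 0.2300 kg.
v = 122.6 m/s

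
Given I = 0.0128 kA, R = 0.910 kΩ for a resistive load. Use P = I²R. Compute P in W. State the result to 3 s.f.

P is given directly by: P = I²R.
I = 0.0128 kA = 12.80 A; R = 0.910 kΩ = 910.0 Ω.
P = 1.491×10^5 W  (the unit combination reduces to kg·m²/s³ = W)

1.49×10^5 W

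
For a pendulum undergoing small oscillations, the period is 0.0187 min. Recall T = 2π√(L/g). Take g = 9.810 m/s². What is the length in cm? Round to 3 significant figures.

31.3 cm

Rearranging: L = g·(T/2π)².
T = 0.0187 min = 1.122 s; g = 9.810 m/s².
L = 0.3128 m
0.3128 m × (1 cm / 0.01000 m) = 31.28 cm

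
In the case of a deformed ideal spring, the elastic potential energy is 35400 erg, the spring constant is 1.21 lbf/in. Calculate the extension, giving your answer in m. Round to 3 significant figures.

Rearranging: x = √(2U/k).
U = 35400 erg = 0.003540 J; k = 1.21 lbf/in = 211.9 N/m.
x = 0.005780 m

0.00578 m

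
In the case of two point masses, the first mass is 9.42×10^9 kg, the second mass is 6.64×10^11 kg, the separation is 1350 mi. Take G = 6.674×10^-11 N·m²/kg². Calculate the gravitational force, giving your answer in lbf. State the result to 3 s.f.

Directly: F = Gm₁m₂/r².
m₁ = 9.42×10^9 kg; m₂ = 6.64×10^11 kg; r = 1350 mi = 2.173×10^6 m; G = 6.674×10^-11 N·m²/kg².
F = 0.08844 N  (the unit combination reduces to kg·m/s² = N)
0.08844 N × (1 lbf / 4.448 N) = 0.01988 lbf

0.0199 lbf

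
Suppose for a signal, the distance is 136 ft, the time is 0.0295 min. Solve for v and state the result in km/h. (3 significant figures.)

v is given directly by: v = d/t.
d = 136 ft = 41.45 m; t = 0.0295 min = 1.770 s.
v = 23.42 m/s
23.42 m/s × (1 km/h / 0.2778 m/s) = 84.31 km/h

84.3 km/h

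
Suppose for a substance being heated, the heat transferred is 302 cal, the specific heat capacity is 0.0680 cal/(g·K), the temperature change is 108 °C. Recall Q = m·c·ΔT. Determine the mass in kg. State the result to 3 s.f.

0.0411 kg

Solving Q = m·c·ΔT for m: m = Q/(c·ΔT).
Q = 302 cal = 1264 J; c = 0.0680 cal/(g·K) = 284.5 J/(kg·K); ΔT = 108 °C = 108.0 K.
m = 0.04112 kg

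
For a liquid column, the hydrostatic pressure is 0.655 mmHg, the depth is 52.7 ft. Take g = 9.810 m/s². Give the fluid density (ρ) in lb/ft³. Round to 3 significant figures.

Rearranging P = ρ·g·h for ρ: ρ = P/(g·h).
P = 0.655 mmHg = 87.33 Pa; h = 52.7 ft = 16.06 m; g = 9.810 m/s².
ρ = 0.5542 kg/m³
0.5542 kg/m³ × (1 lb/ft³ / 16.02 kg/m³) = 0.03460 lb/ft³

0.0346 lb/ft³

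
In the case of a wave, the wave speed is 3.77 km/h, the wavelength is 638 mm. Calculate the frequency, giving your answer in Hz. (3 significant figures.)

1.64 Hz

Solving v = f·λ for f: f = v/λ.
v = 3.77 km/h = 1.047 m/s; λ = 638 mm = 0.6380 m.
f = 1.641 Hz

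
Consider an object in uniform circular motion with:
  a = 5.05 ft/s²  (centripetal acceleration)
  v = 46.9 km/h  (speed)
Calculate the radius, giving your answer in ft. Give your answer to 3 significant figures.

362 ft

Rearranging: r = v²/a.
a = 5.05 ft/s² = 1.539 m/s²; v = 46.9 km/h = 13.03 m/s.
r = 110.3 m
110.3 m × (1 ft / 0.3048 m) = 361.8 ft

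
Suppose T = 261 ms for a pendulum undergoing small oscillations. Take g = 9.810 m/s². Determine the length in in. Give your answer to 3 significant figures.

0.666 in

Solving T = 2π√(L/g) for L: L = g·(T/2π)².
T = 261 ms = 0.2610 s; g = 9.810 m/s².
L = 0.01693 m
0.01693 m × (1 in / 0.02540 m) = 0.6664 in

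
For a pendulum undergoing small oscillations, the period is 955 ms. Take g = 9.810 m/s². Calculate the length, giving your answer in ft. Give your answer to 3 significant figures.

0.744 ft

Rearranging: L = g·(T/2π)².
T = 955 ms = 0.9550 s; g = 9.810 m/s².
L = 0.2266 m
0.2266 m × (1 ft / 0.3048 m) = 0.7435 ft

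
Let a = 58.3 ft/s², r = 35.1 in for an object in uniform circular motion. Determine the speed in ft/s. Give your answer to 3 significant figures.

Solving a = v²/r for v: v = √(a·r).
a = 58.3 ft/s² = 17.77 m/s²; r = 35.1 in = 0.8915 m.
v = 3.980 m/s
3.980 m/s × (1 ft/s / 0.3048 m/s) = 13.06 ft/s

13.1 ft/s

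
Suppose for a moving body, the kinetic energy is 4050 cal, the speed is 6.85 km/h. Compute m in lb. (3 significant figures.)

20600 lb

Rearranging: m = 2·KE/v².
KE = 4050 cal = 16945 J; v = 6.85 km/h = 1.903 m/s.
m = 9361 kg
9361 kg × (1 lb / 0.4536 kg) = 20636 lb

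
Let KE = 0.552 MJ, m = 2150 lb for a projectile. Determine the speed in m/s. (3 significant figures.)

33.6 m/s

Rearranging KE = ½mv² for v: v = √(2·KE/m).
KE = 0.552 MJ = 5.520×10^5 J; m = 2150 lb = 975.2 kg.
v = 33.65 m/s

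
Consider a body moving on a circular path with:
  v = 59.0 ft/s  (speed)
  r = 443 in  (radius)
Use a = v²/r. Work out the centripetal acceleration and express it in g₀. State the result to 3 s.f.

a is given directly by: a = v²/r.
v = 59.0 ft/s = 17.98 m/s; r = 443 in = 11.25 m.
a = 28.74 m/s²
28.74 m/s² × (1 g₀ / 9.807 m/s²) = 2.931 g₀

2.93 g₀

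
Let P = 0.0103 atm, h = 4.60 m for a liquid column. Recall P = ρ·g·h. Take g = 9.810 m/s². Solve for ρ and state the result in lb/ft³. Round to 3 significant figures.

Rearranging P = ρ·g·h for ρ: ρ = P/(g·h).
P = 0.0103 atm = 1044 Pa; h = 4.60 m; g = 9.810 m/s².
ρ = 23.13 kg/m³
23.13 kg/m³ × (1 lb/ft³ / 16.02 kg/m³) = 1.444 lb/ft³

1.44 lb/ft³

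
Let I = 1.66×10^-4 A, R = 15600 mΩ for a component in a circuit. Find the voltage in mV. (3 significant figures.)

From Ohm's law: V = IR.
I = 1.66×10^-4 A; R = 15600 mΩ = 15.60 Ω.
V = 0.002590 V
0.002590 V × (1 mV / 0.001000 V) = 2.590 mV

2.59 mV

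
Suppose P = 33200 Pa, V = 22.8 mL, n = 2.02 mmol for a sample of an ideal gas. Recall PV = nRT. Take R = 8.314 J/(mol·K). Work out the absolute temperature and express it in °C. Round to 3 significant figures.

-228 °C

Rearranging PV = nRT for T: T = PV/(nR).
P = 33200 Pa; V = 22.8 mL = 2.280×10^-5 m³; n = 2.02 mmol = 0.002020 mol; R = 8.314 J/(mol·K).
T = 45.07 K
45.07 K − 273.15 = -228.1 °C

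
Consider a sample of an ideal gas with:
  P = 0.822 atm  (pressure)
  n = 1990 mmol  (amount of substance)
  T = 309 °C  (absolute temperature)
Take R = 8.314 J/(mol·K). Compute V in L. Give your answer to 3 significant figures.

116 L

Solving PV = nRT for V: V = nRT/P.
P = 0.822 atm = 83289 Pa; n = 1990 mmol = 1.990 mol; T = 309 °C = 582.1 K; R = 8.314 J/(mol·K).
V = 0.1156 m³
0.1156 m³ × (1 L / 0.001000 m³) = 115.6 L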